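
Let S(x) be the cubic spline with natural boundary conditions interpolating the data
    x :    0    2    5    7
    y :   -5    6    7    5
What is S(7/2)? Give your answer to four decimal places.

Write M_i for S''(x_i). With h_i = 2, 3, 2 and divided differences Δ_i = 11/2, 1/3, -1, the continuity of S' gives the tridiagonal system
  2·M_0 + 10·M_1 + 3·M_2 = 6(Δ_1 - Δ_0) = -31
  3·M_1 + 10·M_2 + 2·M_3 = 6(Δ_2 - Δ_1) = -8
Natural end conditions: M_0 = M_3 = 0.
Forward elimination and back-substitution give M_0 = 0, M_1 = -22/7, M_2 = 1/7, M_3 = 0.
On [2, 5], S(x) = 6 + 143/42·(x - 2) - 11/7·(x - 2)² + 23/126·(x - 2)³.
With (x - 2) = 3/2: S(7/2) = 131/16.

8.1875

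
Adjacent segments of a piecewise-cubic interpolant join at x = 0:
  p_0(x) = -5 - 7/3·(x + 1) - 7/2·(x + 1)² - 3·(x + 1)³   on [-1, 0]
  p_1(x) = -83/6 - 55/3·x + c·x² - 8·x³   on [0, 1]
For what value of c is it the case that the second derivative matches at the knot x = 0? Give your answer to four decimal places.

p_0''(x) = -7 - 18·(x + 1), so p_0''(0) = -25. On the right, p_1''(0) = 2c, so c = -25/2.

-12.5000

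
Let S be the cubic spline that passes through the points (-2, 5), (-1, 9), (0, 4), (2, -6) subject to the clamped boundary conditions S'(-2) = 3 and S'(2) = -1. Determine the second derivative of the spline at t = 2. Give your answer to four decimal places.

5.5455

Put m_i = S'' at the i-th knot. Here h = (1, 1, 2) and Δ = (4, -5, -5), so the interior equations h_(i-1)·m_(i-1) + 2(h_(i-1)+h_i)·m_i + h_i·m_(i+1) = 6(Δ_i − Δ_(i-1)) read
  1·m_0 + 4·m_1 + 1·m_2 = 6(Δ_1 - Δ_0) = -54
  1·m_1 + 6·m_2 + 2·m_3 = 6(Δ_2 - Δ_1) = 0
Clamped end conditions give two more equations: 2h_0·m_0 + h_0·m_1 = 6(Δ_0 - S'(-2)) = 6 and h_2·m_2 + 2h_2·m_3 = 6(S'(2) - Δ_2) = 24.
Solving: m_0 = 124/11, m_1 = -182/11, m_2 = 10/11, m_3 = 61/11.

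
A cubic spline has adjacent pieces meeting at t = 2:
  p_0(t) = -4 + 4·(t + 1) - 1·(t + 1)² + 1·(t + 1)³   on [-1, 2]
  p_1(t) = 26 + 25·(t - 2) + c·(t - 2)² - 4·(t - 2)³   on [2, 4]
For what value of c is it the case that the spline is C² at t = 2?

8

p_0''(t) = -2 + 6·(t + 1), so p_0''(2) = 16. On the right, p_1''(2) = 2c, so c = 8.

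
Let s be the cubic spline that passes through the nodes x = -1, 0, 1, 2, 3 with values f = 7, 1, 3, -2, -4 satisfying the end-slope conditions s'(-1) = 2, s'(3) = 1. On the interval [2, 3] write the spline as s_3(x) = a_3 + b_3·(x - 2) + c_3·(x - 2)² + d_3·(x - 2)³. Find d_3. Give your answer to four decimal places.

Write M_i for s''(x_i). With h_i = 1, 1, 1, 1 and divided differences Δ_i = -6, 2, -5, -2, the continuity of s' gives the tridiagonal system
  1·M_0 + 4·M_1 + 1·M_2 = 6(Δ_1 - Δ_0) = 48
  1·M_1 + 4·M_2 + 1·M_3 = 6(Δ_2 - Δ_1) = -42
  1·M_2 + 4·M_3 + 1·M_4 = 6(Δ_3 - Δ_2) = 18
Clamped end conditions give two more equations: 2h_0·M_0 + h_0·M_1 = 6(Δ_0 - s'(-1)) = -48 and h_3·M_3 + 2h_3·M_4 = 6(s'(3) - Δ_3) = 18.
Forward elimination and back-substitution give M_0 = -37, M_1 = 26, M_2 = -19, M_3 = 8, M_4 = 5.
On [2, 3], with s_3(x) = a_3 + b_3·(x - 2) + c_3·(x - 2)² + d_3·(x - 2)³: c_3 = M_3/2 = 4, d_3 = (M_4 - M_3)/(6h_3) = -1/2, b_3 = Δ_3 - h_3(2M_3 + M_4)/6 = -11/2.

-0.5000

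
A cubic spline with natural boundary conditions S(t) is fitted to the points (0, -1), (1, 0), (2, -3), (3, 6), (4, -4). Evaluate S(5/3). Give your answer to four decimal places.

-3.2063

Put M_i = S'' at the i-th knot. Here h = (1, 1, 1, 1) and Δ = (1, -3, 9, -10), so the interior equations h_(i-1)·M_(i-1) + 2(h_(i-1)+h_i)·M_i + h_i·M_(i+1) = 6(Δ_i − Δ_(i-1)) read
  1·M_0 + 4·M_1 + 1·M_2 = 6(Δ_1 - Δ_0) = -24
  1·M_1 + 4·M_2 + 1·M_3 = 6(Δ_2 - Δ_1) = 72
  1·M_2 + 4·M_3 + 1·M_4 = 6(Δ_3 - Δ_2) = -114
Natural end conditions: M_0 = M_4 = 0.
Hence M_0 = 0, M_1 = -381/28, M_2 = 213/7, M_3 = -1011/28, M_4 = 0.
On [1, 2], S(t) = 0 - 99/28·(t - 1) - 381/56·(t - 1)² + 411/56·(t - 1)³.
With (t - 1) = 2/3: S(5/3) = -202/63.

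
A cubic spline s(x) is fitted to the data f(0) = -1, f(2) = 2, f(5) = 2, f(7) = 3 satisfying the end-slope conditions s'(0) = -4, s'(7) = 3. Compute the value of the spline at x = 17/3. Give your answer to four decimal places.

1.5185

With M_i denoting the second derivative at x_i, h_i = 2, 3, 2, and Δ_i = (y_(i+1) − y_i)/h_i = 3/2, 0, 1/2:
  2·M_0 + 10·M_1 + 3·M_2 = 6(Δ_1 - Δ_0) = -9
  3·M_1 + 10·M_2 + 2·M_3 = 6(Δ_2 - Δ_1) = 3
Clamped end conditions give two more equations: 2h_0·M_0 + h_0·M_1 = 6(Δ_0 - s'(0)) = 33 and h_2·M_2 + 2h_2·M_3 = 6(s'(7) - Δ_2) = 15.
Solving: M_0 = 39/4, M_1 = -3, M_2 = 1/2, M_3 = 7/2.
On [5, 7], s(x) = 2 - 1·(x - 5) + 1/4·(x - 5)² + 1/4·(x - 5)³.
With (x - 5) = 2/3: s(17/3) = 41/27.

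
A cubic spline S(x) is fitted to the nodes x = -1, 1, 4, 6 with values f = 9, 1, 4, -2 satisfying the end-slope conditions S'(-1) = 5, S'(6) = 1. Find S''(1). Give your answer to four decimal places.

Write σ_i for S''(x_i). With h_i = 2, 3, 2 and divided differences Δ_i = -4, 1, -3, the continuity of S' gives the tridiagonal system
  2·σ_0 + 10·σ_1 + 3·σ_2 = 6(Δ_1 - Δ_0) = 30
  3·σ_1 + 10·σ_2 + 2·σ_3 = 6(Δ_2 - Δ_1) = -24
Clamped end conditions give two more equations: 2h_0·σ_0 + h_0·σ_1 = 6(Δ_0 - S'(-1)) = -54 and h_2·σ_2 + 2h_2·σ_3 = 6(S'(6) - Δ_2) = 24.
Solving the tridiagonal system: σ_0 = -285/16, σ_1 = 69/8, σ_2 = -55/8, σ_3 = 151/16.

8.6250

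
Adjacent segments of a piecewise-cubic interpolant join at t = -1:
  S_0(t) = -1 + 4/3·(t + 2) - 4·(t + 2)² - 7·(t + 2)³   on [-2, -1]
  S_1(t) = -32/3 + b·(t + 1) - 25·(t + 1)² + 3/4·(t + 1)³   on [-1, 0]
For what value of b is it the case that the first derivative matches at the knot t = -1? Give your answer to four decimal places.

S_0'(t) = 4/3 - 8·(t + 2) - 21·(t + 2)², so S_0'(-1) = -83/3. On the right, S_1'(-1) = b, so b = -83/3.

-27.6667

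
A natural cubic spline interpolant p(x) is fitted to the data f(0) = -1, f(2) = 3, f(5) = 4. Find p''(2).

-1

Let σ_i = p''(x_i). Step sizes h_i = 2, 3; slopes of the chords Δ_i = (y_(i+1) - y_i)/h_i = 2, 1/3.
  2·σ_0 + 10·σ_1 + 3·σ_2 = 6(Δ_1 - Δ_0) = -10
Natural end conditions: σ_0 = σ_2 = 0.
Hence σ_0 = 0, σ_1 = -1, σ_2 = 0.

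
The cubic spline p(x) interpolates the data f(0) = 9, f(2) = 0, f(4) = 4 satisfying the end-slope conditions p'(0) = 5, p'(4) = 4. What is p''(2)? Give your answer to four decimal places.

Write m_i for p''(x_i). With h_i = 2, 2 and divided differences Δ_i = -9/2, 2, the continuity of p' gives the tridiagonal system
  2·m_0 + 8·m_1 + 2·m_2 = 6(Δ_1 - Δ_0) = 39
Clamped end conditions give two more equations: 2h_0·m_0 + h_0·m_1 = 6(Δ_0 - p'(0)) = -57 and h_1·m_1 + 2h_1·m_2 = 6(p'(4) - Δ_1) = 12.
Solving: m_0 = -155/8, m_1 = 41/4, m_2 = -17/8.

10.2500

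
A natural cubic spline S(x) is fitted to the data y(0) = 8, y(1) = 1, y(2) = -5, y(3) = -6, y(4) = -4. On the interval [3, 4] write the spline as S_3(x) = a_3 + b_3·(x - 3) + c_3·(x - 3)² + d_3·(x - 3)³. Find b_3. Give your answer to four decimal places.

1.0714

Write m_i for S''(x_i). With h_i = 1, 1, 1, 1 and divided differences Δ_i = -7, -6, -1, 2, the continuity of S' gives the tridiagonal system
  1·m_0 + 4·m_1 + 1·m_2 = 6(Δ_1 - Δ_0) = 6
  1·m_1 + 4·m_2 + 1·m_3 = 6(Δ_2 - Δ_1) = 30
  1·m_2 + 4·m_3 + 1·m_4 = 6(Δ_3 - Δ_2) = 18
Natural end conditions: m_0 = m_4 = 0.
Forward elimination and back-substitution give m_0 = 0, m_1 = -3/14, m_2 = 48/7, m_3 = 39/14, m_4 = 0.
On [3, 4], with S_3(x) = a_3 + b_3·(x - 3) + c_3·(x - 3)² + d_3·(x - 3)³: c_3 = m_3/2 = 39/28, d_3 = (m_4 - m_3)/(6h_3) = -13/28, b_3 = Δ_3 - h_3(2m_3 + m_4)/6 = 15/14.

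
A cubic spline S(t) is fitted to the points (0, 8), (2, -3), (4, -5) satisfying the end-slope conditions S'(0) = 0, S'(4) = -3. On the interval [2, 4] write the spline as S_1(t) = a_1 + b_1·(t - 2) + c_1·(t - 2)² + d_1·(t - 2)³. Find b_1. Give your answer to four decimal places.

With m_i denoting the second derivative at x_i, h_i = 2, 2, and Δ_i = (y_(i+1) − y_i)/h_i = -11/2, -1:
  2·m_0 + 8·m_1 + 2·m_2 = 6(Δ_1 - Δ_0) = 27
Clamped end conditions give two more equations: 2h_0·m_0 + h_0·m_1 = 6(Δ_0 - S'(0)) = -33 and h_1·m_1 + 2h_1·m_2 = 6(S'(4) - Δ_1) = -12.
Solving: m_0 = -99/8, m_1 = 33/4, m_2 = -57/8.
On [2, 4], with S_1(t) = a_1 + b_1·(t - 2) + c_1·(t - 2)² + d_1·(t - 2)³: c_1 = m_1/2 = 33/8, d_1 = (m_2 - m_1)/(6h_1) = -41/32, b_1 = Δ_1 - h_1(2m_1 + m_2)/6 = -33/8.

-4.1250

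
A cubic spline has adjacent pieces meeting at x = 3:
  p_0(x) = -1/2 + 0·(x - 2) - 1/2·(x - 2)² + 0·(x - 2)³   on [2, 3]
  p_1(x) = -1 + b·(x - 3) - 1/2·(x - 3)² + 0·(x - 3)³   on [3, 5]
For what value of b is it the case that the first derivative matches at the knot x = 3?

-1

p_0'(x) = 0 - 1·(x - 2) + 0·(x - 2)², so p_0'(3) = -1. On the right, p_1'(3) = b, so b = -1.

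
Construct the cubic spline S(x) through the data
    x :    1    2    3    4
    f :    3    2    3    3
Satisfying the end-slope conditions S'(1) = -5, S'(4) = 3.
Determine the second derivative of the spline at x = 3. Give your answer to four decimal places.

-4.6667

Write m_i for S''(x_i). With h_i = 1, 1, 1 and divided differences Δ_i = -1, 1, 0, the continuity of S' gives the tridiagonal system
  1·m_0 + 4·m_1 + 1·m_2 = 6(Δ_1 - Δ_0) = 12
  1·m_1 + 4·m_2 + 1·m_3 = 6(Δ_2 - Δ_1) = -6
Clamped end conditions give two more equations: 2h_0·m_0 + h_0·m_1 = 6(Δ_0 - S'(1)) = 24 and h_2·m_2 + 2h_2·m_3 = 6(S'(4) - Δ_2) = 18.
Forward elimination and back-substitution give m_0 = 34/3, m_1 = 4/3, m_2 = -14/3, m_3 = 34/3.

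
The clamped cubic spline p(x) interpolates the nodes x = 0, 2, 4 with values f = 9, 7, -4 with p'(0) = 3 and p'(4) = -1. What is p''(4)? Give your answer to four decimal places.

Write m_i for p''(x_i). With h_i = 2, 2 and divided differences Δ_i = -1, -11/2, the continuity of p' gives the tridiagonal system
  2·m_0 + 8·m_1 + 2·m_2 = 6(Δ_1 - Δ_0) = -27
Clamped end conditions give two more equations: 2h_0·m_0 + h_0·m_1 = 6(Δ_0 - p'(0)) = -24 and h_1·m_1 + 2h_1·m_2 = 6(p'(4) - Δ_1) = 27.
Solving the tridiagonal system: m_0 = -29/8, m_1 = -19/4, m_2 = 73/8.

9.1250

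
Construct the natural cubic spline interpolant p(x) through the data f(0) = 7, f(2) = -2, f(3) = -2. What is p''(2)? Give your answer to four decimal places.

4.5000

Write M_i for p''(x_i). With h_i = 2, 1 and divided differences Δ_i = -9/2, 0, the continuity of p' gives the tridiagonal system
  2·M_0 + 6·M_1 + 1·M_2 = 6(Δ_1 - Δ_0) = 27
Natural end conditions: M_0 = M_2 = 0.
Hence M_0 = 0, M_1 = 9/2, M_2 = 0.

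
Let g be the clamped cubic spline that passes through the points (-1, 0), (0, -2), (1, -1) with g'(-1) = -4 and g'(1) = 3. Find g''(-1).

Let m_i = g''(x_i). Step sizes h_i = 1, 1; slopes of the chords Δ_i = (y_(i+1) - y_i)/h_i = -2, 1.
  1·m_0 + 4·m_1 + 1·m_2 = 6(Δ_1 - Δ_0) = 18
Clamped end conditions give two more equations: 2h_0·m_0 + h_0·m_1 = 6(Δ_0 - g'(-1)) = 12 and h_1·m_1 + 2h_1·m_2 = 6(g'(1) - Δ_1) = 12.
Solving: m_0 = 5, m_1 = 2, m_2 = 5.

5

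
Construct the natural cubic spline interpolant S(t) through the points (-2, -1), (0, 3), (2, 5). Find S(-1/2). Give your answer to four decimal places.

2.1641

Write M_i for S''(x_i). With h_i = 2, 2 and divided differences Δ_i = 2, 1, the continuity of S' gives the tridiagonal system
  2·M_0 + 8·M_1 + 2·M_2 = 6(Δ_1 - Δ_0) = -6
Natural end conditions: M_0 = M_2 = 0.
Solving the tridiagonal system: M_0 = 0, M_1 = -3/4, M_2 = 0.
On [-2, 0], S(t) = -1 + 9/4·(t + 2) + 0·(t + 2)² - 1/16·(t + 2)³.
With (t + 2) = 3/2: S(-1/2) = 277/128.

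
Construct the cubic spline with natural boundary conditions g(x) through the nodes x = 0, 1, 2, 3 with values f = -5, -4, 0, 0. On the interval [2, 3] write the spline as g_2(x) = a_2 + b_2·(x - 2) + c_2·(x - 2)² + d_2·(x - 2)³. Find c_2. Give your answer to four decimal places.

-3.8000

With M_i denoting the second derivative at x_i, h_i = 1, 1, 1, and Δ_i = (y_(i+1) − y_i)/h_i = 1, 4, 0:
  1·M_0 + 4·M_1 + 1·M_2 = 6(Δ_1 - Δ_0) = 18
  1·M_1 + 4·M_2 + 1·M_3 = 6(Δ_2 - Δ_1) = -24
Natural end conditions: M_0 = M_3 = 0.
Forward elimination and back-substitution give M_0 = 0, M_1 = 32/5, M_2 = -38/5, M_3 = 0.
On [2, 3], with g_2(x) = a_2 + b_2·(x - 2) + c_2·(x - 2)² + d_2·(x - 2)³: c_2 = M_2/2 = -19/5, d_2 = (M_3 - M_2)/(6h_2) = 19/15, b_2 = Δ_2 - h_2(2M_2 + M_3)/6 = 38/15.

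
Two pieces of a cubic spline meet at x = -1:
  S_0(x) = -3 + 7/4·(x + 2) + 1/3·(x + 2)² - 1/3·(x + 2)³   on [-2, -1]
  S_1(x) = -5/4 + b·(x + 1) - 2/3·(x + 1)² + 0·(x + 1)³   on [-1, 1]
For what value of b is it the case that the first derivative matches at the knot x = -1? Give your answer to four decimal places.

S_0'(x) = 7/4 + 2/3·(x + 2) - 1·(x + 2)², so S_0'(-1) = 17/12. On the right, S_1'(-1) = b, so b = 17/12.

1.4167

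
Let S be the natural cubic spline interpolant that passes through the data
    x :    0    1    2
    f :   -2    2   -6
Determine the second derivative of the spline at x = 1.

With M_i denoting the second derivative at x_i, h_i = 1, 1, and Δ_i = (y_(i+1) − y_i)/h_i = 4, -8:
  1·M_0 + 4·M_1 + 1·M_2 = 6(Δ_1 - Δ_0) = -72
Natural end conditions: M_0 = M_2 = 0.
Hence M_0 = 0, M_1 = -18, M_2 = 0.

-18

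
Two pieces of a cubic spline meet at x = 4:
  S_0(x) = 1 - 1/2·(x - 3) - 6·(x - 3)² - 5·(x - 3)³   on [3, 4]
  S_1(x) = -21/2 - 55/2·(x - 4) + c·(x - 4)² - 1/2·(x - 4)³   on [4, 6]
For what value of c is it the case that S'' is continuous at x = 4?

S_0''(x) = -12 - 30·(x - 3), so S_0''(4) = -42. On the right, S_1''(4) = 2c, so c = -21.

-21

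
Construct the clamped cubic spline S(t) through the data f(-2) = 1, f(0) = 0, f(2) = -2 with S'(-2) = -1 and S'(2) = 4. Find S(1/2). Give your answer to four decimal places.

-1.2148

Let σ_i = S''(x_i). Step sizes h_i = 2, 2; slopes of the chords Δ_i = (y_(i+1) - y_i)/h_i = -1/2, -1.
  2·σ_0 + 8·σ_1 + 2·σ_2 = 6(Δ_1 - Δ_0) = -3
Clamped end conditions give two more equations: 2h_0·σ_0 + h_0·σ_1 = 6(Δ_0 - S'(-2)) = 3 and h_1·σ_1 + 2h_1·σ_2 = 6(S'(2) - Δ_1) = 30.
Hence σ_0 = 19/8, σ_1 = -13/4, σ_2 = 73/8.
On [0, 2], S(t) = 0 - 15/8·t - 13/8·t² + 33/32·t³.
With t = 1/2: S(1/2) = -311/256.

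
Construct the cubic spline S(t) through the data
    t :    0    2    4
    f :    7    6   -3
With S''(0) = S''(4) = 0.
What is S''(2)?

With σ_i denoting the second derivative at x_i, h_i = 2, 2, and Δ_i = (y_(i+1) − y_i)/h_i = -1/2, -9/2:
  2·σ_0 + 8·σ_1 + 2·σ_2 = 6(Δ_1 - Δ_0) = -24
Natural end conditions: σ_0 = σ_2 = 0.
Hence σ_0 = 0, σ_1 = -3, σ_2 = 0.

-3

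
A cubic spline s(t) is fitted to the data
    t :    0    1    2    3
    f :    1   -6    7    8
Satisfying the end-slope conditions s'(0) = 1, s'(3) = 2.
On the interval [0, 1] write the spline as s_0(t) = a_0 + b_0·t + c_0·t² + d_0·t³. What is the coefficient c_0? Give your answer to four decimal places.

Put M_i = s'' at the i-th knot. Here h = (1, 1, 1) and Δ = (-7, 13, 1), so the interior equations h_(i-1)·M_(i-1) + 2(h_(i-1)+h_i)·M_i + h_i·M_(i+1) = 6(Δ_i − Δ_(i-1)) read
  1·M_0 + 4·M_1 + 1·M_2 = 6(Δ_1 - Δ_0) = 120
  1·M_1 + 4·M_2 + 1·M_3 = 6(Δ_2 - Δ_1) = -72
Clamped end conditions give two more equations: 2h_0·M_0 + h_0·M_1 = 6(Δ_0 - s'(0)) = -48 and h_2·M_2 + 2h_2·M_3 = 6(s'(3) - Δ_2) = 6.
Solving: M_0 = -746/15, M_1 = 772/15, M_2 = -542/15, M_3 = 316/15.
On [0, 1], with s_0(t) = a_0 + b_0·t + c_0·t² + d_0·t³: c_0 = M_0/2 = -373/15, d_0 = (M_1 - M_0)/(6h_0) = 253/15, b_0 = Δ_0 - h_0(2M_0 + M_1)/6 = 1.

-24.8667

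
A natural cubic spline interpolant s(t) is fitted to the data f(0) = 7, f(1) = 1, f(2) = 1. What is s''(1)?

9

Let M_i = s''(x_i). Step sizes h_i = 1, 1; slopes of the chords Δ_i = (y_(i+1) - y_i)/h_i = -6, 0.
  1·M_0 + 4·M_1 + 1·M_2 = 6(Δ_1 - Δ_0) = 36
Natural end conditions: M_0 = M_2 = 0.
Forward elimination and back-substitution give M_0 = 0, M_1 = 9, M_2 = 0.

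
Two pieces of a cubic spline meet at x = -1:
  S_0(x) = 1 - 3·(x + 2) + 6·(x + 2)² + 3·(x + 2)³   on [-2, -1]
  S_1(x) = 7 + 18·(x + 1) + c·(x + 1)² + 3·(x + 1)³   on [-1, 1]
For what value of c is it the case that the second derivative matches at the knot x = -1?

15

S_0''(x) = 12 + 18·(x + 2), so S_0''(-1) = 30. On the right, S_1''(-1) = 2c, so c = 15.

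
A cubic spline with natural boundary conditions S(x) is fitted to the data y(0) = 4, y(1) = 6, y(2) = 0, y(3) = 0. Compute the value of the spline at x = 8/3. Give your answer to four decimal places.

Let σ_i = S''(x_i). Step sizes h_i = 1, 1, 1; slopes of the chords Δ_i = (y_(i+1) - y_i)/h_i = 2, -6, 0.
  1·σ_0 + 4·σ_1 + 1·σ_2 = 6(Δ_1 - Δ_0) = -48
  1·σ_1 + 4·σ_2 + 1·σ_3 = 6(Δ_2 - Δ_1) = 36
Natural end conditions: σ_0 = σ_3 = 0.
Forward elimination and back-substitution give σ_0 = 0, σ_1 = -76/5, σ_2 = 64/5, σ_3 = 0.
On [2, 3], S(x) = 0 - 64/15·(x - 2) + 32/5·(x - 2)² - 32/15·(x - 2)³.
With (x - 2) = 2/3: S(8/3) = -256/405.

-0.6321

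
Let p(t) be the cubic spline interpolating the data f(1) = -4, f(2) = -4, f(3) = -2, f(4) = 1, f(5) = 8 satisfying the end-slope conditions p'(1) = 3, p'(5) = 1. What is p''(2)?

7

With m_i denoting the second derivative at x_i, h_i = 1, 1, 1, 1, and Δ_i = (y_(i+1) − y_i)/h_i = 0, 2, 3, 7:
  1·m_0 + 4·m_1 + 1·m_2 = 6(Δ_1 - Δ_0) = 12
  1·m_1 + 4·m_2 + 1·m_3 = 6(Δ_2 - Δ_1) = 6
  1·m_2 + 4·m_3 + 1·m_4 = 6(Δ_3 - Δ_2) = 24
Clamped end conditions give two more equations: 2h_0·m_0 + h_0·m_1 = 6(Δ_0 - p'(1)) = -18 and h_3·m_3 + 2h_3·m_4 = 6(p'(5) - Δ_3) = -36.
Solving the tridiagonal system: m_0 = -25/2, m_1 = 7, m_2 = -7/2, m_3 = 13, m_4 = -49/2.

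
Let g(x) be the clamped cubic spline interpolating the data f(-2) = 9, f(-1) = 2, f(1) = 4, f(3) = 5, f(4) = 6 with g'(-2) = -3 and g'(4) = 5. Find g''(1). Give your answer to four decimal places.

-3.2917

Let M_i = g''(x_i). Step sizes h_i = 1, 2, 2, 1; slopes of the chords Δ_i = (y_(i+1) - y_i)/h_i = -7, 1, 1/2, 1.
  1·M_0 + 6·M_1 + 2·M_2 = 6(Δ_1 - Δ_0) = 48
  2·M_1 + 8·M_2 + 2·M_3 = 6(Δ_2 - Δ_1) = -3
  2·M_2 + 6·M_3 + 1·M_4 = 6(Δ_3 - Δ_2) = 3
Clamped end conditions give two more equations: 2h_0·M_0 + h_0·M_1 = 6(Δ_0 - g'(-2)) = -24 and h_3·M_3 + 2h_3·M_4 = 6(g'(4) - Δ_3) = 24.
Solving: M_0 = -2383/132, M_1 = 799/66, M_2 = -79/24, M_3 = -29/66, M_4 = 1613/132.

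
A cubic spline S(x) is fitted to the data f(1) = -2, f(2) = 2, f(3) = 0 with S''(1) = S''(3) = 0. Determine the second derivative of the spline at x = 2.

With M_i denoting the second derivative at x_i, h_i = 1, 1, and Δ_i = (y_(i+1) − y_i)/h_i = 4, -2:
  1·M_0 + 4·M_1 + 1·M_2 = 6(Δ_1 - Δ_0) = -36
Natural end conditions: M_0 = M_2 = 0.
Solving: M_0 = 0, M_1 = -9, M_2 = 0.

-9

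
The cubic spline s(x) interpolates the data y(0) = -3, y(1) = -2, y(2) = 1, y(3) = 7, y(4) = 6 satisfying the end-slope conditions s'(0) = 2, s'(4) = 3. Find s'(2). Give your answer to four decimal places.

With m_i denoting the second derivative at x_i, h_i = 1, 1, 1, 1, and Δ_i = (y_(i+1) − y_i)/h_i = 1, 3, 6, -1:
  1·m_0 + 4·m_1 + 1·m_2 = 6(Δ_1 - Δ_0) = 12
  1·m_1 + 4·m_2 + 1·m_3 = 6(Δ_2 - Δ_1) = 18
  1·m_2 + 4·m_3 + 1·m_4 = 6(Δ_3 - Δ_2) = -42
Clamped end conditions give two more equations: 2h_0·m_0 + h_0·m_1 = 6(Δ_0 - s'(0)) = -6 and h_3·m_3 + 2h_3·m_4 = 6(s'(4) - Δ_3) = 24.
Forward elimination and back-substitution give m_0 = -55/14, m_1 = 13/7, m_2 = 17/2, m_3 = -125/7, m_4 = 293/14.
On [2, 3], s'(x) = b_2 + 2c_2·(x - 2) + 3d_2·(x - 2)² with b_2 = Δ_2 - h_2(2m_2 + m_3)/6 = 43/7, c_2 = m_2/2 = 17/4, d_2 = (m_3 - m_2)/(6h_2) = -123/28. So s'(2) = 43/7.

6.1429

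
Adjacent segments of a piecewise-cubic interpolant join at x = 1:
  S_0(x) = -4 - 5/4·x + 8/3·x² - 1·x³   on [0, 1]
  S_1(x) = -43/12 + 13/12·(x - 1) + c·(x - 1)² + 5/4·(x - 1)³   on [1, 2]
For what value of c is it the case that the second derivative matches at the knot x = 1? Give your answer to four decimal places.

-0.3333

S_0''(x) = 16/3 - 6·x, so S_0''(1) = -2/3. On the right, S_1''(1) = 2c, so c = -1/3.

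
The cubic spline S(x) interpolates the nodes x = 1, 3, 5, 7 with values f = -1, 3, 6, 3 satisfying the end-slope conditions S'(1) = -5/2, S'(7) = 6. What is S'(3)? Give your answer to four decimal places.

3.8667

Write σ_i for S''(x_i). With h_i = 2, 2, 2 and divided differences Δ_i = 2, 3/2, -3/2, the continuity of S' gives the tridiagonal system
  2·σ_0 + 8·σ_1 + 2·σ_2 = 6(Δ_1 - Δ_0) = -3
  2·σ_1 + 8·σ_2 + 2·σ_3 = 6(Δ_2 - Δ_1) = -18
Clamped end conditions give two more equations: 2h_0·σ_0 + h_0·σ_1 = 6(Δ_0 - S'(1)) = 27 and h_2·σ_2 + 2h_2·σ_3 = 6(S'(7) - Δ_2) = 45.
Forward elimination and back-substitution give σ_0 = 107/15, σ_1 = -23/30, σ_2 = -167/30, σ_3 = 421/30.
On [3, 5], S'(x) = b_1 + 2c_1·(x - 3) + 3d_1·(x - 3)² with b_1 = Δ_1 - h_1(2σ_1 + σ_2)/6 = 58/15, c_1 = σ_1/2 = -23/60, d_1 = (σ_2 - σ_1)/(6h_1) = -2/5. So S'(3) = 58/15.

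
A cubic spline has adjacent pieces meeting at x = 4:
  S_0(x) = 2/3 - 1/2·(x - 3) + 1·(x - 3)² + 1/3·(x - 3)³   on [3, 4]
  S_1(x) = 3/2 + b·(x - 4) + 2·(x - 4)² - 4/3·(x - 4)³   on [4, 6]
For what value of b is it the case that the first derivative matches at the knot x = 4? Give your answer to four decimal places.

S_0'(x) = -1/2 + 2·(x - 3) + 1·(x - 3)², so S_0'(4) = 5/2. On the right, S_1'(4) = b, so b = 5/2.

2.5000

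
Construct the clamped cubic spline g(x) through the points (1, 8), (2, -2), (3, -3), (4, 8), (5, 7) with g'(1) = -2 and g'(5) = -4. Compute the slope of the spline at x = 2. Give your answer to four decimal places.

-9.8393

Let σ_i = g''(x_i). Step sizes h_i = 1, 1, 1, 1; slopes of the chords Δ_i = (y_(i+1) - y_i)/h_i = -10, -1, 11, -1.
  1·σ_0 + 4·σ_1 + 1·σ_2 = 6(Δ_1 - Δ_0) = 54
  1·σ_1 + 4·σ_2 + 1·σ_3 = 6(Δ_2 - Δ_1) = 72
  1·σ_2 + 4·σ_3 + 1·σ_4 = 6(Δ_3 - Δ_2) = -72
Clamped end conditions give two more equations: 2h_0·σ_0 + h_0·σ_1 = 6(Δ_0 - g'(1)) = -48 and h_3·σ_3 + 2h_3·σ_4 = 6(g'(5) - Δ_3) = -18.
Hence σ_0 = -905/28, σ_1 = 233/14, σ_2 = 79/4, σ_3 = -331/14, σ_4 = 79/28.
On [2, 3], g'(x) = b_1 + 2c_1·(x - 2) + 3d_1·(x - 2)² with b_1 = Δ_1 - h_1(2σ_1 + σ_2)/6 = -551/56, c_1 = σ_1/2 = 233/28, d_1 = (σ_2 - σ_1)/(6h_1) = 29/56. So g'(2) = -551/56.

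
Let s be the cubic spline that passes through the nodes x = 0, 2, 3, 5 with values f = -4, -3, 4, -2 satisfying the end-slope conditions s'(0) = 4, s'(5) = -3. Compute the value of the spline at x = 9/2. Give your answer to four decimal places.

With M_i denoting the second derivative at x_i, h_i = 2, 1, 2, and Δ_i = (y_(i+1) − y_i)/h_i = 1/2, 7, -3:
  2·M_0 + 6·M_1 + 1·M_2 = 6(Δ_1 - Δ_0) = 39
  1·M_1 + 6·M_2 + 2·M_3 = 6(Δ_2 - Δ_1) = -60
Clamped end conditions give two more equations: 2h_0·M_0 + h_0·M_1 = 6(Δ_0 - s'(0)) = -21 and h_2·M_2 + 2h_2·M_3 = 6(s'(5) - Δ_2) = 0.
Solving: M_0 = -373/32, M_1 = 205/16, M_2 = -233/16, M_3 = 233/32.
On [3, 5], s(x) = 4 + 137/32·(x - 3) - 233/32·(x - 3)² + 233/128·(x - 3)³.
With (x - 3) = 3/2: s(9/2) = 187/1024.

0.1826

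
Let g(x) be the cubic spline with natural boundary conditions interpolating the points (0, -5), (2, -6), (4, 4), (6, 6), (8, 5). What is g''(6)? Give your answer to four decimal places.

-0.0536

With σ_i denoting the second derivative at x_i, h_i = 2, 2, 2, 2, and Δ_i = (y_(i+1) − y_i)/h_i = -1/2, 5, 1, -1/2:
  2·σ_0 + 8·σ_1 + 2·σ_2 = 6(Δ_1 - Δ_0) = 33
  2·σ_1 + 8·σ_2 + 2·σ_3 = 6(Δ_2 - Δ_1) = -24
  2·σ_2 + 8·σ_3 + 2·σ_4 = 6(Δ_3 - Δ_2) = -9
Natural end conditions: σ_0 = σ_4 = 0.
Hence σ_0 = 0, σ_1 = 291/56, σ_2 = -30/7, σ_3 = -3/56, σ_4 = 0.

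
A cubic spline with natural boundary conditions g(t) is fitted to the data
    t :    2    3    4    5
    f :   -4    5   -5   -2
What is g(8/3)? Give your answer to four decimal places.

With M_i denoting the second derivative at x_i, h_i = 1, 1, 1, and Δ_i = (y_(i+1) − y_i)/h_i = 9, -10, 3:
  1·M_0 + 4·M_1 + 1·M_2 = 6(Δ_1 - Δ_0) = -114
  1·M_1 + 4·M_2 + 1·M_3 = 6(Δ_2 - Δ_1) = 78
Natural end conditions: M_0 = M_3 = 0.
Solving the tridiagonal system: M_0 = 0, M_1 = -178/5, M_2 = 142/5, M_3 = 0.
On [2, 3], g(t) = -4 + 224/15·(t - 2) + 0·(t - 2)² - 89/15·(t - 2)³.
With (t - 2) = 2/3: g(8/3) = 340/81.

4.1975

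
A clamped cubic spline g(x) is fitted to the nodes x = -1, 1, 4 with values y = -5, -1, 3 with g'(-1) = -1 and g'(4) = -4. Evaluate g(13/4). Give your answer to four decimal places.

Let M_i = g''(x_i). Step sizes h_i = 2, 3; slopes of the chords Δ_i = (y_(i+1) - y_i)/h_i = 2, 4/3.
  2·M_0 + 10·M_1 + 3·M_2 = 6(Δ_1 - Δ_0) = -4
Clamped end conditions give two more equations: 2h_0·M_0 + h_0·M_1 = 6(Δ_0 - g'(-1)) = 18 and h_1·M_1 + 2h_1·M_2 = 6(g'(4) - Δ_1) = -32.
Solving: M_0 = 43/10, M_1 = 2/5, M_2 = -83/15.
On [1, 4], g(x) = -1 + 37/10·(x - 1) + 1/5·(x - 1)² - 89/270·(x - 1)³.
With (x - 1) = 9/4: g(13/4) = 2933/640.

4.5828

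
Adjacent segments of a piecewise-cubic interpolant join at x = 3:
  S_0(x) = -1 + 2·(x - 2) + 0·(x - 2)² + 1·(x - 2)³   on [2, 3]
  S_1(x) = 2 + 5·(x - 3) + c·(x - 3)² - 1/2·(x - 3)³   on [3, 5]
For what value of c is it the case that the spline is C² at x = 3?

3

S_0''(x) = 0 + 6·(x - 2), so S_0''(3) = 6. On the right, S_1''(3) = 2c, so c = 3.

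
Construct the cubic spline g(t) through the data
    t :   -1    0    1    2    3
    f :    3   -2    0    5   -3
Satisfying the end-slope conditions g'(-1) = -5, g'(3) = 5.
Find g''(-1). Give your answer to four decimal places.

Let M_i = g''(x_i). Step sizes h_i = 1, 1, 1, 1; slopes of the chords Δ_i = (y_(i+1) - y_i)/h_i = -5, 2, 5, -8.
  1·M_0 + 4·M_1 + 1·M_2 = 6(Δ_1 - Δ_0) = 42
  1·M_1 + 4·M_2 + 1·M_3 = 6(Δ_2 - Δ_1) = 18
  1·M_2 + 4·M_3 + 1·M_4 = 6(Δ_3 - Δ_2) = -78
Clamped end conditions give two more equations: 2h_0·M_0 + h_0·M_1 = 6(Δ_0 - g'(-1)) = 0 and h_3·M_3 + 2h_3·M_4 = 6(g'(3) - Δ_3) = 78.
Forward elimination and back-substitution give M_0 = -61/14, M_1 = 61/7, M_2 = 23/2, M_3 = -257/7, M_4 = 803/14.

-4.3571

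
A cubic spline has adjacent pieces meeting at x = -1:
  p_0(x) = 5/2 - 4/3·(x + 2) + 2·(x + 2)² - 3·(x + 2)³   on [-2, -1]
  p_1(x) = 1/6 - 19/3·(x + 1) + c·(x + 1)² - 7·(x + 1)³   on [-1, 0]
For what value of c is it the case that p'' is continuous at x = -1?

p_0''(x) = 4 - 18·(x + 2), so p_0''(-1) = -14. On the right, p_1''(-1) = 2c, so c = -7.

-7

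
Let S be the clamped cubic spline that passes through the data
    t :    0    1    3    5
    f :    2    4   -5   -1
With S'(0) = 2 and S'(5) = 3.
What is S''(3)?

Put m_i = S'' at the i-th knot. Here h = (1, 2, 2) and Δ = (2, -9/2, 2), so the interior equations h_(i-1)·m_(i-1) + 2(h_(i-1)+h_i)·m_i + h_i·m_(i+1) = 6(Δ_i − Δ_(i-1)) read
  1·m_0 + 6·m_1 + 2·m_2 = 6(Δ_1 - Δ_0) = -39
  2·m_1 + 8·m_2 + 2·m_3 = 6(Δ_2 - Δ_1) = 39
Clamped end conditions give two more equations: 2h_0·m_0 + h_0·m_1 = 6(Δ_0 - S'(0)) = 0 and h_2·m_2 + 2h_2·m_3 = 6(S'(5) - Δ_2) = 6.
Forward elimination and back-substitution give m_0 = 5, m_1 = -10, m_2 = 8, m_3 = -5/2.

8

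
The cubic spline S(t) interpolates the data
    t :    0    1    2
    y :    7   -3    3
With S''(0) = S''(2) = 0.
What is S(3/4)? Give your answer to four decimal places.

Write m_i for S''(x_i). With h_i = 1, 1 and divided differences Δ_i = -10, 6, the continuity of S' gives the tridiagonal system
  1·m_0 + 4·m_1 + 1·m_2 = 6(Δ_1 - Δ_0) = 96
Natural end conditions: m_0 = m_2 = 0.
Solving: m_0 = 0, m_1 = 24, m_2 = 0.
On [0, 1], S(t) = 7 - 14·t + 0·t² + 4·t³.
With t = 3/4: S(3/4) = -29/16.

-1.8125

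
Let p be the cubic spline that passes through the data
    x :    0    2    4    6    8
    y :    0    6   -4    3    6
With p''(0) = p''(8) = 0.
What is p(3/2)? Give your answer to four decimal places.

6.3281

Let σ_i = p''(x_i). Step sizes h_i = 2, 2, 2, 2; slopes of the chords Δ_i = (y_(i+1) - y_i)/h_i = 3, -5, 7/2, 3/2.
  2·σ_0 + 8·σ_1 + 2·σ_2 = 6(Δ_1 - Δ_0) = -48
  2·σ_1 + 8·σ_2 + 2·σ_3 = 6(Δ_2 - Δ_1) = 51
  2·σ_2 + 8·σ_3 + 2·σ_4 = 6(Δ_3 - Δ_2) = -12
Natural end conditions: σ_0 = σ_4 = 0.
Hence σ_0 = 0, σ_1 = -117/14, σ_2 = 66/7, σ_3 = -27/7, σ_4 = 0.
On [0, 2], p(x) = 0 + 81/14·x + 0·x² - 39/56·x³.
With x = 3/2: p(3/2) = 405/64.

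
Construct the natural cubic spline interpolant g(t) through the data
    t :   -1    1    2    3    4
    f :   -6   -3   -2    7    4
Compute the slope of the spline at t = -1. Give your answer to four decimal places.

2.6977

Write σ_i for g''(x_i). With h_i = 2, 1, 1, 1 and divided differences Δ_i = 3/2, 1, 9, -3, the continuity of g' gives the tridiagonal system
  2·σ_0 + 6·σ_1 + 1·σ_2 = 6(Δ_1 - Δ_0) = -3
  1·σ_1 + 4·σ_2 + 1·σ_3 = 6(Δ_2 - Δ_1) = 48
  1·σ_2 + 4·σ_3 + 1·σ_4 = 6(Δ_3 - Δ_2) = -72
Natural end conditions: σ_0 = σ_4 = 0.
Forward elimination and back-substitution give σ_0 = 0, σ_1 = -309/86, σ_2 = 798/43, σ_3 = -1947/86, σ_4 = 0.
On [-1, 1], g'(t) = b_0 + 2c_0·(t + 1) + 3d_0·(t + 1)² with b_0 = Δ_0 - h_0(2σ_0 + σ_1)/6 = 116/43, c_0 = σ_0/2 = 0, d_0 = (σ_1 - σ_0)/(6h_0) = -103/344. So g'(-1) = 116/43.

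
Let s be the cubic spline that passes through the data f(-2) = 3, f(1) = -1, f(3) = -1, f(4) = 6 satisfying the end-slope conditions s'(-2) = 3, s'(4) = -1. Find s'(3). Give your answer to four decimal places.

Let M_i = s''(x_i). Step sizes h_i = 3, 2, 1; slopes of the chords Δ_i = (y_(i+1) - y_i)/h_i = -4/3, 0, 7.
  3·M_0 + 10·M_1 + 2·M_2 = 6(Δ_1 - Δ_0) = 8
  2·M_1 + 6·M_2 + 1·M_3 = 6(Δ_2 - Δ_1) = 42
Clamped end conditions give two more equations: 2h_0·M_0 + h_0·M_1 = 6(Δ_0 - s'(-2)) = -26 and h_2·M_2 + 2h_2·M_3 = 6(s'(4) - Δ_2) = -48.
Hence M_0 = -236/57, M_1 = -22/57, M_2 = 692/57, M_3 = -1714/57.
On [3, 4], s'(x) = b_2 + 2c_2·(x - 3) + 3d_2·(x - 3)² with b_2 = Δ_2 - h_2(2M_2 + M_3)/6 = 454/57, c_2 = M_2/2 = 346/57, d_2 = (M_3 - M_2)/(6h_2) = -401/57. So s'(3) = 454/57.

7.9649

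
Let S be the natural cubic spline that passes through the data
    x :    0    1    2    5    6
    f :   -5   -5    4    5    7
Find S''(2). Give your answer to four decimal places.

Put m_i = S'' at the i-th knot. Here h = (1, 1, 3, 1) and Δ = (0, 9, 1/3, 2), so the interior equations h_(i-1)·m_(i-1) + 2(h_(i-1)+h_i)·m_i + h_i·m_(i+1) = 6(Δ_i − Δ_(i-1)) read
  1·m_0 + 4·m_1 + 1·m_2 = 6(Δ_1 - Δ_0) = 54
  1·m_1 + 8·m_2 + 3·m_3 = 6(Δ_2 - Δ_1) = -52
  3·m_2 + 8·m_3 + 1·m_4 = 6(Δ_3 - Δ_2) = 10
Natural end conditions: m_0 = m_4 = 0.
Forward elimination and back-substitution give m_0 = 0, m_1 = 854/53, m_2 = -554/53, m_3 = 274/53, m_4 = 0.

-10.4528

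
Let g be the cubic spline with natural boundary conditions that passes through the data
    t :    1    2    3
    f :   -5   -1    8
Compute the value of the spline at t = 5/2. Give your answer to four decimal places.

3.0313

With σ_i denoting the second derivative at x_i, h_i = 1, 1, and Δ_i = (y_(i+1) − y_i)/h_i = 4, 9:
  1·σ_0 + 4·σ_1 + 1·σ_2 = 6(Δ_1 - Δ_0) = 30
Natural end conditions: σ_0 = σ_2 = 0.
Solving the tridiagonal system: σ_0 = 0, σ_1 = 15/2, σ_2 = 0.
On [2, 3], g(t) = -1 + 13/2·(t - 2) + 15/4·(t - 2)² - 5/4·(t - 2)³.
With (t - 2) = 1/2: g(5/2) = 97/32.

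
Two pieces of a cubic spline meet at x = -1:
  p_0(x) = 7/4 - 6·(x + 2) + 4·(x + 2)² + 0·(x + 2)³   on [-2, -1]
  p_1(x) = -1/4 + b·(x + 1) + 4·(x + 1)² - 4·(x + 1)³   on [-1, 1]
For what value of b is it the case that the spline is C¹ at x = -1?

p_0'(x) = -6 + 8·(x + 2) + 0·(x + 2)², so p_0'(-1) = 2. On the right, p_1'(-1) = b, so b = 2.

2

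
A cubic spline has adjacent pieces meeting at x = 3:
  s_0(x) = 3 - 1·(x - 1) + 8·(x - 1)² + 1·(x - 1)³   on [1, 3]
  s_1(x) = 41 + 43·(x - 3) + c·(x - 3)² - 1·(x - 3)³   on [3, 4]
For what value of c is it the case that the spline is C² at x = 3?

s_0''(x) = 16 + 6·(x - 1), so s_0''(3) = 28. On the right, s_1''(3) = 2c, so c = 14.

14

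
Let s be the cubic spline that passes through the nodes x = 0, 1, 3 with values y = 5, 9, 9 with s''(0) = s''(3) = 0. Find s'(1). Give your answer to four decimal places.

Put m_i = s'' at the i-th knot. Here h = (1, 2) and Δ = (4, 0), so the interior equations h_(i-1)·m_(i-1) + 2(h_(i-1)+h_i)·m_i + h_i·m_(i+1) = 6(Δ_i − Δ_(i-1)) read
  1·m_0 + 6·m_1 + 2·m_2 = 6(Δ_1 - Δ_0) = -24
Natural end conditions: m_0 = m_2 = 0.
Forward elimination and back-substitution give m_0 = 0, m_1 = -4, m_2 = 0.
On [1, 3], s'(x) = b_1 + 2c_1·(x - 1) + 3d_1·(x - 1)² with b_1 = Δ_1 - h_1(2m_1 + m_2)/6 = 8/3, c_1 = m_1/2 = -2, d_1 = (m_2 - m_1)/(6h_1) = 1/3. So s'(1) = 8/3.

2.6667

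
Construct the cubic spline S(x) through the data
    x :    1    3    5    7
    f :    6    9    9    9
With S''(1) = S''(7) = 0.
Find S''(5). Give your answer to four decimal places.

0.3000

Let M_i = S''(x_i). Step sizes h_i = 2, 2, 2; slopes of the chords Δ_i = (y_(i+1) - y_i)/h_i = 3/2, 0, 0.
  2·M_0 + 8·M_1 + 2·M_2 = 6(Δ_1 - Δ_0) = -9
  2·M_1 + 8·M_2 + 2·M_3 = 6(Δ_2 - Δ_1) = 0
Natural end conditions: M_0 = M_3 = 0.
Hence M_0 = 0, M_1 = -6/5, M_2 = 3/10, M_3 = 0.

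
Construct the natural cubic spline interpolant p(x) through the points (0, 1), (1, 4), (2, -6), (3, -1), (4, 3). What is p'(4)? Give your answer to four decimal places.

2.4286

With σ_i denoting the second derivative at x_i, h_i = 1, 1, 1, 1, and Δ_i = (y_(i+1) − y_i)/h_i = 3, -10, 5, 4:
  1·σ_0 + 4·σ_1 + 1·σ_2 = 6(Δ_1 - Δ_0) = -78
  1·σ_1 + 4·σ_2 + 1·σ_3 = 6(Δ_2 - Δ_1) = 90
  1·σ_2 + 4·σ_3 + 1·σ_4 = 6(Δ_3 - Δ_2) = -6
Natural end conditions: σ_0 = σ_4 = 0.
Solving the tridiagonal system: σ_0 = 0, σ_1 = -192/7, σ_2 = 222/7, σ_3 = -66/7, σ_4 = 0.
On [3, 4], p'(x) = b_3 + 2c_3·(x - 3) + 3d_3·(x - 3)² with b_3 = Δ_3 - h_3(2σ_3 + σ_4)/6 = 50/7, c_3 = σ_3/2 = -33/7, d_3 = (σ_4 - σ_3)/(6h_3) = 11/7. So p'(4) = 17/7.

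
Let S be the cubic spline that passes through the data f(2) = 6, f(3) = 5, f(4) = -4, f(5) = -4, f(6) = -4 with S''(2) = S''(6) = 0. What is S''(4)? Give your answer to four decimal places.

18.8571

Let σ_i = S''(x_i). Step sizes h_i = 1, 1, 1, 1; slopes of the chords Δ_i = (y_(i+1) - y_i)/h_i = -1, -9, 0, 0.
  1·σ_0 + 4·σ_1 + 1·σ_2 = 6(Δ_1 - Δ_0) = -48
  1·σ_1 + 4·σ_2 + 1·σ_3 = 6(Δ_2 - Δ_1) = 54
  1·σ_2 + 4·σ_3 + 1·σ_4 = 6(Δ_3 - Δ_2) = 0
Natural end conditions: σ_0 = σ_4 = 0.
Solving the tridiagonal system: σ_0 = 0, σ_1 = -117/7, σ_2 = 132/7, σ_3 = -33/7, σ_4 = 0.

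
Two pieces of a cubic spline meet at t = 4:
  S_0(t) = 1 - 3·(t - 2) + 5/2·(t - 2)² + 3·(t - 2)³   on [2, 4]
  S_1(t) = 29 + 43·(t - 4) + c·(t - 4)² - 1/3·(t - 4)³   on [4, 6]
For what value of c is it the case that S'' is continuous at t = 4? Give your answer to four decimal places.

S_0''(t) = 5 + 18·(t - 2), so S_0''(4) = 41. On the right, S_1''(4) = 2c, so c = 41/2.

20.5000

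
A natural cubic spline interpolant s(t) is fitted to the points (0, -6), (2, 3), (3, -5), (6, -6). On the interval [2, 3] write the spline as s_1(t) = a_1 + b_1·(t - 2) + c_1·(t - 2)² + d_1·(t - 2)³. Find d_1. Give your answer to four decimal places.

3.5355

Let m_i = s''(x_i). Step sizes h_i = 2, 1, 3; slopes of the chords Δ_i = (y_(i+1) - y_i)/h_i = 9/2, -8, -1/3.
  2·m_0 + 6·m_1 + 1·m_2 = 6(Δ_1 - Δ_0) = -75
  1·m_1 + 8·m_2 + 3·m_3 = 6(Δ_2 - Δ_1) = 46
Natural end conditions: m_0 = m_3 = 0.
Hence m_0 = 0, m_1 = -646/47, m_2 = 351/47, m_3 = 0.
On [2, 3], with s_1(t) = a_1 + b_1·(t - 2) + c_1·(t - 2)² + d_1·(t - 2)³: c_1 = m_1/2 = -323/47, d_1 = (m_2 - m_1)/(6h_1) = 997/282, b_1 = Δ_1 - h_1(2m_1 + m_2)/6 = -1315/282.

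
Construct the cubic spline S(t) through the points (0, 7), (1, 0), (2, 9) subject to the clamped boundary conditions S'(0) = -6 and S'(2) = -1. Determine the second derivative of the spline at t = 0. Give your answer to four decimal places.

-24.5000

Write M_i for S''(x_i). With h_i = 1, 1 and divided differences Δ_i = -7, 9, the continuity of S' gives the tridiagonal system
  1·M_0 + 4·M_1 + 1·M_2 = 6(Δ_1 - Δ_0) = 96
Clamped end conditions give two more equations: 2h_0·M_0 + h_0·M_1 = 6(Δ_0 - S'(0)) = -6 and h_1·M_1 + 2h_1·M_2 = 6(S'(2) - Δ_1) = -60.
Solving: M_0 = -49/2, M_1 = 43, M_2 = -103/2.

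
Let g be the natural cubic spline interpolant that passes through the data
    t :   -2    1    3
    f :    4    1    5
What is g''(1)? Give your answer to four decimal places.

1.8000

Write σ_i for g''(x_i). With h_i = 3, 2 and divided differences Δ_i = -1, 2, the continuity of g' gives the tridiagonal system
  3·σ_0 + 10·σ_1 + 2·σ_2 = 6(Δ_1 - Δ_0) = 18
Natural end conditions: σ_0 = σ_2 = 0.
Solving the tridiagonal system: σ_0 = 0, σ_1 = 9/5, σ_2 = 0.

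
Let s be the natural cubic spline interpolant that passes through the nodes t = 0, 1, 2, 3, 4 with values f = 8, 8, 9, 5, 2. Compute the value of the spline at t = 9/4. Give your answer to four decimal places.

8.3650

Let M_i = s''(x_i). Step sizes h_i = 1, 1, 1, 1; slopes of the chords Δ_i = (y_(i+1) - y_i)/h_i = 0, 1, -4, -3.
  1·M_0 + 4·M_1 + 1·M_2 = 6(Δ_1 - Δ_0) = 6
  1·M_1 + 4·M_2 + 1·M_3 = 6(Δ_2 - Δ_1) = -30
  1·M_2 + 4·M_3 + 1·M_4 = 6(Δ_3 - Δ_2) = 6
Natural end conditions: M_0 = M_4 = 0.
Forward elimination and back-substitution give M_0 = 0, M_1 = 27/7, M_2 = -66/7, M_3 = 27/7, M_4 = 0.
On [2, 3], s(t) = 9 - 3/2·(t - 2) - 33/7·(t - 2)² + 31/14·(t - 2)³.
With (t - 2) = 1/4: s(9/4) = 7495/896.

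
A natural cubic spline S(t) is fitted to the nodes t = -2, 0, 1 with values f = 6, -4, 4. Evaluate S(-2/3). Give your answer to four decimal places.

-3.8765

Put M_i = S'' at the i-th knot. Here h = (2, 1) and Δ = (-5, 8), so the interior equations h_(i-1)·M_(i-1) + 2(h_(i-1)+h_i)·M_i + h_i·M_(i+1) = 6(Δ_i − Δ_(i-1)) read
  2·M_0 + 6·M_1 + 1·M_2 = 6(Δ_1 - Δ_0) = 78
Natural end conditions: M_0 = M_2 = 0.
Hence M_0 = 0, M_1 = 13, M_2 = 0.
On [-2, 0], S(t) = 6 - 28/3·(t + 2) + 0·(t + 2)² + 13/12·(t + 2)³.
With (t + 2) = 4/3: S(-2/3) = -314/81.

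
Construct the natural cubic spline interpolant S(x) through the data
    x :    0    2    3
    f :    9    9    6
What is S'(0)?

Put M_i = S'' at the i-th knot. Here h = (2, 1) and Δ = (0, -3), so the interior equations h_(i-1)·M_(i-1) + 2(h_(i-1)+h_i)·M_i + h_i·M_(i+1) = 6(Δ_i − Δ_(i-1)) read
  2·M_0 + 6·M_1 + 1·M_2 = 6(Δ_1 - Δ_0) = -18
Natural end conditions: M_0 = M_2 = 0.
Solving the tridiagonal system: M_0 = 0, M_1 = -3, M_2 = 0.
On [0, 2], S'(x) = b_0 + 2c_0·x + 3d_0·x² with b_0 = Δ_0 - h_0(2M_0 + M_1)/6 = 1, c_0 = M_0/2 = 0, d_0 = (M_1 - M_0)/(6h_0) = -1/4. So S'(0) = 1.

1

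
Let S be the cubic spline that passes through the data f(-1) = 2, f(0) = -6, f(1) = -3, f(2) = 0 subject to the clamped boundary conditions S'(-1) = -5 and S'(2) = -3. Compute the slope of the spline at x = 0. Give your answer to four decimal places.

Write M_i for S''(x_i). With h_i = 1, 1, 1 and divided differences Δ_i = -8, 3, 3, the continuity of S' gives the tridiagonal system
  1·M_0 + 4·M_1 + 1·M_2 = 6(Δ_1 - Δ_0) = 66
  1·M_1 + 4·M_2 + 1·M_3 = 6(Δ_2 - Δ_1) = 0
Clamped end conditions give two more equations: 2h_0·M_0 + h_0·M_1 = 6(Δ_0 - S'(-1)) = -18 and h_2·M_2 + 2h_2·M_3 = 6(S'(2) - Δ_2) = -36.
Hence M_0 = -298/15, M_1 = 326/15, M_2 = -16/15, M_3 = -262/15.
On [0, 1], S'(x) = b_1 + 2c_1·x + 3d_1·x² with b_1 = Δ_1 - h_1(2M_1 + M_2)/6 = -61/15, c_1 = M_1/2 = 163/15, d_1 = (M_2 - M_1)/(6h_1) = -19/5. So S'(0) = -61/15.

-4.0667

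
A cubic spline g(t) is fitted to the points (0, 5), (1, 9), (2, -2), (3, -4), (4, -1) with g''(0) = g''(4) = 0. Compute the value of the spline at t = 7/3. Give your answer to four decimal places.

-4.0106

Write M_i for g''(x_i). With h_i = 1, 1, 1, 1 and divided differences Δ_i = 4, -11, -2, 3, the continuity of g' gives the tridiagonal system
  1·M_0 + 4·M_1 + 1·M_2 = 6(Δ_1 - Δ_0) = -90
  1·M_1 + 4·M_2 + 1·M_3 = 6(Δ_2 - Δ_1) = 54
  1·M_2 + 4·M_3 + 1·M_4 = 6(Δ_3 - Δ_2) = 30
Natural end conditions: M_0 = M_4 = 0.
Hence M_0 = 0, M_1 = -192/7, M_2 = 138/7, M_3 = 18/7, M_4 = 0.
On [2, 3], g(t) = -2 - 9·(t - 2) + 69/7·(t - 2)² - 20/7·(t - 2)³.
With (t - 2) = 1/3: g(7/3) = -758/189.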